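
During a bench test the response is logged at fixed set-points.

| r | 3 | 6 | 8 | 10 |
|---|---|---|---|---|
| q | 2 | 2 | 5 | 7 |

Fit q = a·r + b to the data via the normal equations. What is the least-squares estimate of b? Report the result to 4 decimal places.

Normal-equation sums: Σr·r = 209, Σr = 27, Σ1 = 4.
Moment sums: Σr·q = 128, Σq = 16.
Normal equations: [[209, 27]; [27, 4]]·[a, b]ᵀ = [128, 16]ᵀ.
Δ = 209·4 − 27² = 107.
a = (128·4 − 27·16)/107 = 80/107; b = (209·16 − 27·128)/107 = -112/107.

b = -1.0467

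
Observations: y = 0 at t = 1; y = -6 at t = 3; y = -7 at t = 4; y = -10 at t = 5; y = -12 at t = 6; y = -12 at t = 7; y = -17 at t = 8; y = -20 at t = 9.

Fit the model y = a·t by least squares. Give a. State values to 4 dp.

Setting ∂/∂a … = 0 gives: 281·a = -568.
(Σt·t = 281, Σt·y = -568.)
a = (-568)/281 = -2.02135.

a = -2.0214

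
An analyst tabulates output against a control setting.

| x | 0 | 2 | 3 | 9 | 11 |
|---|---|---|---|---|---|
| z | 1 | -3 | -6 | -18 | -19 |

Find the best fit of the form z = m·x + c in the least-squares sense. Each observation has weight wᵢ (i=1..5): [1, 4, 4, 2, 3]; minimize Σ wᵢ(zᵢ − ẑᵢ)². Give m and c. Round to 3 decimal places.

Compute the Gram sums: Σwᵢ·x·x = 577, Σwᵢ·x = 71, Σwᵢ·1 = 14.
Moment sums: Σwᵢ·x·z = -1047, Σwᵢ·z = -128.
Normal equations: [[577, 71]; [71, 14]]·[m, c]ᵀ = [-1047, -128]ᵀ.
Eliminating c: 14·(row 1) − 71·(row 2) gives 3037·m = 14·(-1047) − 71·(-128) = -5570, so m = -5570/3037.
Then c = ((-128) − 71·(-5570/3037))/14 = 481/3037.

m = -1.834, c = 0.158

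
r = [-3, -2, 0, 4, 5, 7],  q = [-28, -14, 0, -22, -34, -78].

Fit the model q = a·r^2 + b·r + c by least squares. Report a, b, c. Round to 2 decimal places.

Sums needed: Σr^2·r^2 = 3379, Σr^2·r = 497, Σr^2 = 103, Σr·r = 103, Σr = 11, Σ1 = 6.
For Mᵀq: Σr^2·q = -5332, Σr·q = -692, Σq = -176.
MᵀM·[a, b, c]ᵀ = Mᵀq becomes [[3379, 497, 103]; [497, 103, 11]; [103, 11, 6]]·[a, b, c]ᵀ = [-5332, -692, -176]ᵀ.
Inverting the 3×3 Gram matrix, [a, b, c]ᵀ = [-4849/2404, 7321/2404, -349/1202]ᵀ.

a = -2.02, b = 3.05, c = -0.29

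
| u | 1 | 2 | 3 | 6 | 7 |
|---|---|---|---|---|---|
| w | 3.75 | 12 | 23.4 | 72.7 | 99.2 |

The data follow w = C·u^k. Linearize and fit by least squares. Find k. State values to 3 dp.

Linearized form: ln w = k·ln u + ln C. From the 5 transformed points,
Σln u = 5.5294, Σ(ln u)² = 8.6844, Σln w = 15.8429, Σln u·ln w = 21.8118.
Equations: 8.6844·k + 5.5294·ln C = 21.8118;  5.5294·k + 5·ln C = 15.8429.
Δ = 8.6844·5 − (5.5294)² = 12.8473; k = (21.8118·5 − 5.5294·15.8429)/12.8473 = 1.67014, ln C = (8.6844·15.8429 − 5.5294·21.8118)/12.8473 = 1.32160.

k = 1.670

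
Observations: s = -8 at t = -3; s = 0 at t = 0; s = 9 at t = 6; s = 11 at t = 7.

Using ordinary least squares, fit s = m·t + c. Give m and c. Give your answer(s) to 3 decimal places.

Compute the Gram sums: Σt·t = 94, Σt = 10, Σ1 = 4.
For Mᵀs: Σt·s = 155, Σs = 12.
Determinant 94·4 − 10² = 276.
m = (155·4 − 10·12)/276 = 125/69; c = (94·12 − 10·155)/276 = -211/138.

m = 1.812, c = -1.529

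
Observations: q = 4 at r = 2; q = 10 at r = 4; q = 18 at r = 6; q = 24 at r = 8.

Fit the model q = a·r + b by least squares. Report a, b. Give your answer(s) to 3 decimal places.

Sums needed: Σr·r = 120, Σr = 20, Σ1 = 4.
For Aᵀq: Σr·q = 348, Σq = 56.
Normal equations: [[120, 20]; [20, 4]]·[a, b]ᵀ = [348, 56]ᵀ.
det = 120·4 − 20² = 80.
a = (348·4 − 20·56)/80 = 17/5; b = (120·56 − 20·348)/80 = -3.

a = 3.400, b = -3.000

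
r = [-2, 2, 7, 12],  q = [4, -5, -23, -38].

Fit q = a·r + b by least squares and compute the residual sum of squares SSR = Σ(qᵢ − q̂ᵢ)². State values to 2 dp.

SSR = 6.14

Forming MᵀM = [[201, 19]; [19, 4]] and Mᵀq = [-635, -62]ᵀ gives MᵀM·[a, b]ᵀ = Mᵀq.
Δ = 201·4 − 19² = 443.
a = ((-635)·4 − 19·(-62))/443 = -1362/443; b = (201·(-62) − 19·(-635))/443 = -397/443.
Residuals: -555/443, 906/443, -258/443, -93/443; SSR = 2718/443.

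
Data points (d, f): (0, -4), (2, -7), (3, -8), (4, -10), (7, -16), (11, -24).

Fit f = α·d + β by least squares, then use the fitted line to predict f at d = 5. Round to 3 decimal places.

From the data, Σd·d = 199, Σd = 27, Σ1 = 6.
Right-hand side: Σd·f = -454, Σf = -69.
Δ = 199·6 − 27² = 465.
α = ((-454)·6 − 27·(-69))/465 = -287/155; β = (199·(-69) − 27·(-454))/465 = -491/155.
At d = 5: f̂ = (-287/155)·(5) + (-491/155)·(1) = -1926/155.

f̂ = -12.426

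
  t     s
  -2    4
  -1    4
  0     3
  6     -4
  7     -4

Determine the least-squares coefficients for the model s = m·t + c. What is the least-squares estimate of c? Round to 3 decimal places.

MᵀM·[m, c]ᵀ = Mᵀs reads: 90·m + 10·c = -64;  10·m + 5·c = 3.
(Σt·t = 90, Σt = 10, Σ1 = 5, Σt·s = -64, Σs = 3.)
Eliminating c: 5·(row 1) − 10·(row 2) gives 350·m = 5·(-64) − 10·3 = -350, so m = -1.
Then c = (3 − 10·(-1))/5 = 13/5.

c = 2.600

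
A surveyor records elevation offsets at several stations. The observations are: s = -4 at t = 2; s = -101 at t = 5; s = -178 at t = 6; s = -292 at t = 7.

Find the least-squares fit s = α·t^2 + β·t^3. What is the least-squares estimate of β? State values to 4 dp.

β = -0.9748

The normal system AᵀA·[α, β]ᵀ = Aᵀs is [[4338, 27740]; [27740, 179994]]·[α, β]ᵀ = [-23257, -151261]ᵀ.
Determinant 4338·179994 − 27740² = 11306372.
α = ((-23257)·179994 − 27740·(-151261))/11306372 = 704263/807598; β = (4338·(-151261) − 27740·(-23257))/11306372 = -787217/807598.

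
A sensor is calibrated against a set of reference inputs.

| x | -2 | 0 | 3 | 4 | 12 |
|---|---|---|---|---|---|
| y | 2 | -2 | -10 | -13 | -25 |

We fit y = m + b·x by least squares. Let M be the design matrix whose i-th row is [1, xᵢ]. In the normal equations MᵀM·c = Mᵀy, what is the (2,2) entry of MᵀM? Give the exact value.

Row 2 ↔ basis x, column 2 ↔ basis x, so (MᵀM)_{2,2} = Σᵢ (x)·(x) = (-2)·(-2) + (0)·(0) + (3)·(3) + (4)·(4) + (12)·(12) = 173.

173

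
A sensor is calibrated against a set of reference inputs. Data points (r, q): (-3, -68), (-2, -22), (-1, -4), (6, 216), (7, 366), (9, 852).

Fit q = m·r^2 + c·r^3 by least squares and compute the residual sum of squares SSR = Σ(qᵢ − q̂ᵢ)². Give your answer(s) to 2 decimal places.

SSR = 7.77

Compute the Gram sums: Σr^2·r^2 = 10356, Σr^2·r^3 = 83356, Σr^3·r^3 = 696540.
And Σr^2·q = 94018, Σr^3·q = 795318.
Determinant 10356·696540 − 83356² = 265145504.
m = (94018·696540 − 83356·795318)/265145504 = -3880911/1274738; c = (10356·795318 − 83356·94018)/265145504 = 12479650/8285797.
Residuals: 1099295/16571594, 18453352/8285797, 9124767/16571594, 2260926/8285797, -23696189/16571594, 10267671/16571594; SSR = 64385967/8285797.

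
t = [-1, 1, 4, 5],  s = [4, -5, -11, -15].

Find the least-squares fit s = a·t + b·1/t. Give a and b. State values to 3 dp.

a = -2.824, b = -1.643

From the data, Σt·t = 43, Σt·1/t = 4, Σ1/t·1/t = 841/400.
Moment sums: Σt·s = -128, Σ1/t·s = -59/4.
So AᵀA·[a, b]ᵀ = Aᵀs: [[43, 4]; [4, 841/400]]·[a, b]ᵀ = [-128, -59/4]ᵀ.
Eliminating b: (841/400)·(row 1) − 4·(row 2) gives (29763/400)·a = (841/400)·(-128) − 4·(-59/4) = -5253/25, so a = -28016/9921.
Then b = ((-59/4) − 4·(-28016/9921))/(841/400) = -16300/9921.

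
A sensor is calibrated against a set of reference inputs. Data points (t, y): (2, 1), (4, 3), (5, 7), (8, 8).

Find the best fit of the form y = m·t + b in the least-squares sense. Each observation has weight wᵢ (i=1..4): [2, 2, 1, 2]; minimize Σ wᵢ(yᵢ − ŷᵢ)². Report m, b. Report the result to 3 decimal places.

Forming XᵀWX = [[193, 33]; [33, 7]] and XᵀWy = [191, 31]ᵀ gives XᵀWX·[m, b]ᵀ = XᵀWy.
Determinant 193·7 − 33² = 262.
m = (191·7 − 33·31)/262 = 157/131; b = (193·31 − 33·191)/262 = -160/131.

m = 1.198, b = -1.221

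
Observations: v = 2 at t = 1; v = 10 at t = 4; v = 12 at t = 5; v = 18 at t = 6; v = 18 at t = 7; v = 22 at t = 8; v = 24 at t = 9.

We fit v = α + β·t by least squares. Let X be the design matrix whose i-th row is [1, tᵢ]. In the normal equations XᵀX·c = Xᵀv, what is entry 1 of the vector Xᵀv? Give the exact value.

Entry 1 ↔ basis 1, so (Xᵀv)_{1} = Σᵢ vᵢ = (1)·(2) + (1)·(10) + (1)·(12) + (1)·(18) + (1)·(18) + (1)·(22) + (1)·(24) = 106.

106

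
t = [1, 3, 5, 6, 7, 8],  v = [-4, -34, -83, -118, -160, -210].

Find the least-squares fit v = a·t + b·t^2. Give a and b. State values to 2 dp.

Sums needed: Σt·t = 184, Σt·t^2 = 1224, Σt^2·t^2 = 8500.
And Σt·v = -4029, Σt^2·v = -27913.
So MᵀM·[a, b]ᵀ = Mᵀv: [[184, 1224]; [1224, 8500]]·[a, b]ᵀ = [-4029, -27913]ᵀ.
det = 184·8500 − 1224² = 65824.
a = ((-4029)·8500 − 1224·(-27913))/65824 = -1191/968; b = (184·(-27913) − 1224·(-4029))/65824 = -12781/4114.

a = -1.23, b = -3.11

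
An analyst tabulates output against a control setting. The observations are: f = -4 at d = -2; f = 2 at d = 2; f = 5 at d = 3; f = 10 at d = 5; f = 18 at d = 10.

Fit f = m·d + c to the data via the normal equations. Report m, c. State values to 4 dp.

m = 1.8834, c = -0.5803

Sums needed: Σd·d = 142, Σd = 18, Σ1 = 5.
For Mᵀf: Σd·f = 257, Σf = 31.
Normal equations: [[142, 18]; [18, 5]]·[m, c]ᵀ = [257, 31]ᵀ.
Determinant 142·5 − 18² = 386.
m = (257·5 − 18·31)/386 = 727/386; c = (142·31 − 18·257)/386 = -112/193.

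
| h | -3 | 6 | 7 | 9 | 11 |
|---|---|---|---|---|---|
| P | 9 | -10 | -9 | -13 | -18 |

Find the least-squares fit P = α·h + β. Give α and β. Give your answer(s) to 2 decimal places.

The normal equations are: 296·α + 30·β = -465;  30·α + 5·β = -41.
Eliminating β: 5·(row 1) − 30·(row 2) gives 580·α = 5·(-465) − 30·(-41) = -1095, so α = -219/116.
Then β = ((-41) − 30·(-219/116))/5 = 907/290.

α = -1.89, β = 3.13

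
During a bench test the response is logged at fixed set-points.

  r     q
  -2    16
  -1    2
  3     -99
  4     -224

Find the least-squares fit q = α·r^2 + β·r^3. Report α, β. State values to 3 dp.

α = -1.971, β = -3.008

From the data, Σr^2·r^2 = 354, Σr^2·r^3 = 1234, Σr^3·r^3 = 4890.
Moment sums: Σr^2·q = -4409, Σr^3·q = -17139.
AᵀA·[α, β]ᵀ = Aᵀq becomes [[354, 1234]; [1234, 4890]]·[α, β]ᵀ = [-4409, -17139]ᵀ.
det = 354·4890 − 1234² = 208304.
α = ((-4409)·4890 − 1234·(-17139))/208304 = -102621/52076; β = (354·(-17139) − 1234·(-4409))/208304 = -156625/52076.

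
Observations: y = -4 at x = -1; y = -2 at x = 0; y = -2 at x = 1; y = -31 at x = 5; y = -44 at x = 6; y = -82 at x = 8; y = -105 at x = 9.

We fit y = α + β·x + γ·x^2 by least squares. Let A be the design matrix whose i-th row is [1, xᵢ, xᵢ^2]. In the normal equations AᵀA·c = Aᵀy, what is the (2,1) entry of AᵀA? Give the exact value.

Row 2 ↔ basis x, column 1 ↔ basis 1, so (AᵀA)_{2,1} = Σᵢ x = (-1)·(1) + (0)·(1) + (1)·(1) + (5)·(1) + (6)·(1) + (8)·(1) + (9)·(1) = 28.

28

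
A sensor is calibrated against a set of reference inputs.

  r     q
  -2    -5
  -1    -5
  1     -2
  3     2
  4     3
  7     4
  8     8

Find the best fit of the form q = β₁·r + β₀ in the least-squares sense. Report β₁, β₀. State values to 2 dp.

Sums needed: Σr·r = 144, Σr = 20, Σ1 = 7.
For Xᵀq: Σr·q = 123, Σq = 5.
Normal equations: [[144, 20]; [20, 7]]·[β₁, β₀]ᵀ = [123, 5]ᵀ.
Δ = 144·7 − 20² = 608.
β₁ = (123·7 − 20·5)/608 = 761/608; β₀ = (144·5 − 20·123)/608 = -435/152.

β₁ = 1.25, β₀ = -2.86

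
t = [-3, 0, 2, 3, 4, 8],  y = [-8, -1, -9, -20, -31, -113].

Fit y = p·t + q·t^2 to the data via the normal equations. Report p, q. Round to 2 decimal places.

The normal system MᵀM·[p, q]ᵀ = Mᵀy is [[102, 584]; [584, 4530]]·[p, q]ᵀ = [-1082, -8016]ᵀ.
Eliminating q: 4530·(row 1) − 584·(row 2) gives 121004·p = 4530·(-1082) − 584·(-8016) = -220116, so p = -4233/2327.
Then q = ((-8016) − 584·(-4233/2327))/4530 = -3572/2327.

p = -1.82, q = -1.54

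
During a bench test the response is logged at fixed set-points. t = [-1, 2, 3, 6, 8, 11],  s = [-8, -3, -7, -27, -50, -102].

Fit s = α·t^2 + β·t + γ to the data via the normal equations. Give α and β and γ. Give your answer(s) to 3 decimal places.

XᵀX·[α, β, γ]ᵀ = Xᵀs reads: 20131·α + 2093·β + 235·γ = -16597;  2093·α + 235·β + 29·γ = -1703;  235·α + 29·β + 6·γ = -197.
(Σt^2·t^2 = 20131, Σt^2·t = 2093, Σt^2 = 235, Σt·t = 235, Σt = 29, Σ1 = 6, Σt^2·s = -16597, Σt·s = -1703, Σs = -197.)
Inverting the 3×3 Gram matrix, [α, β, γ]ᵀ = [-20593/20010, 49421/20010, -14884/3335]ᵀ.

α = -1.029, β = 2.470, γ = -4.463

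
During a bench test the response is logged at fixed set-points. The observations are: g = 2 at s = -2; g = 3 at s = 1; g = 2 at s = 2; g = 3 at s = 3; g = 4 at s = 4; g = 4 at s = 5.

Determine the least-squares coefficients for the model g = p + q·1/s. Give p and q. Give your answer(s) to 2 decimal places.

p = 2.89, q = 0.38

Setting ∂/∂p … = 0 gives: 6·p + (107/60)·q = 18;  (107/60)·p + (6169/3600)·q = 29/5.
(Σ1 = 6, Σ1/s = 107/60, Σ1/s·1/s = 6169/3600, Σg = 18, Σ1/s·g = 29/5.)
Eliminating q: (6169/3600)·(row 1) − (107/60)·(row 2) gives (5113/720)·p = (6169/3600)·18 − (107/60)·(29/5) = 12301/600, so p = 73806/25565.
Then q = ((29/5) − (107/60)·(73806/25565))/(6169/3600) = 1944/5113.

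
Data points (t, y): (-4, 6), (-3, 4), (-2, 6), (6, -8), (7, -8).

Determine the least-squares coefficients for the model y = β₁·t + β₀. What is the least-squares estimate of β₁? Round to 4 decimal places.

β₁ = -1.3718

The normal equations are: 114·β₁ + 4·β₀ = -152;  4·β₁ + 5·β₀ = 0.
Eliminating β₀: 5·(row 1) − 4·(row 2) gives 554·β₁ = 5·(-152) − 4·0 = -760, so β₁ = -380/277.
Then β₀ = (0 − 4·(-380/277))/5 = 304/277.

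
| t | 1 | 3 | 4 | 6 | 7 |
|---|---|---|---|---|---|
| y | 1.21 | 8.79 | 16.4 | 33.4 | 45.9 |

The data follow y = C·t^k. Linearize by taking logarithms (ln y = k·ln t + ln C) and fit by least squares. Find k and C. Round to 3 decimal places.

Linearized form: ln y = k·ln t + ln C. From the 5 transformed points,
Over the data: Σln t = 6.2226, Σ(ln t)² = 10.1257, Σln y = 12.4965, Σln t·ln y = 19.9983.
Normal system: [[10.1257, 6.2226]; [6.2226, 5]]·[k, ln C]ᵀ = [19.9983, 12.4965]ᵀ.
Slope k = (n·Σln t·ln y − Σln t·Σln y)/(n·Σ(ln t)² − (Σln t)²) = (5·19.9983 − 6.2226·12.4965)/11.9082 = 1.86684; ln C = (Σln y − k·Σln t)/n = 0.17600, so C = exp(0.17600) = 1.19244.

k = 1.867, C = 1.192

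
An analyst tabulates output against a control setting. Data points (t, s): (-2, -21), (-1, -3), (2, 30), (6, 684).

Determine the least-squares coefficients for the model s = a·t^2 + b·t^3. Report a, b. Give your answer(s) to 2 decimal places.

a = 0.97, b = 3.01

The normal system AᵀA·[a, b]ᵀ = Aᵀs is [[1329, 7775]; [7775, 46785]]·[a, b]ᵀ = [24657, 148155]ᵀ.
Determinant 1329·46785 − 7775² = 1726640.
a = (24657·46785 − 7775·148155)/1726640 = 83631/86332; b = (1329·148155 − 7775·24657)/1726640 = 259491/86332.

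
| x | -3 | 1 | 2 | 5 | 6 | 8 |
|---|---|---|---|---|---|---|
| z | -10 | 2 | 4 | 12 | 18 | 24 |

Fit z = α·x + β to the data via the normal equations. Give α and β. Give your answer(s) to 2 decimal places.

The normal system MᵀM·[α, β]ᵀ = Mᵀz is [[139, 19]; [19, 6]]·[α, β]ᵀ = [400, 50]ᵀ.
det = 139·6 − 19² = 473.
α = (400·6 − 19·50)/473 = 1450/473; β = (139·50 − 19·400)/473 = -650/473.

α = 3.07, β = -1.37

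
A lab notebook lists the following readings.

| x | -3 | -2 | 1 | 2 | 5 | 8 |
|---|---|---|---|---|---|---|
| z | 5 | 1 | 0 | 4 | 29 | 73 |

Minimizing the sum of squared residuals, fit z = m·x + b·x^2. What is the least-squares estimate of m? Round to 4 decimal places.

Entries of MᵀM: Σx·x = 107, Σx·x^2 = 611, Σx^2·x^2 = 4835.
Moment sums: Σx·z = 720, Σx^2·z = 5462.
Determinant 107·4835 − 611² = 144024.
m = (720·4835 − 611·5462)/144024 = 71959/72012; b = (107·5462 − 611·720)/144024 = 72257/72012.

m = 0.9993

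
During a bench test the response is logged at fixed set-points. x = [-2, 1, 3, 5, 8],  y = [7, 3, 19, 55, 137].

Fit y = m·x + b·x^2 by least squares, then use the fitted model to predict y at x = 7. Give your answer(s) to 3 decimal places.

Forming MᵀM = [[103, 657]; [657, 4819]] and Mᵀy = [1417, 10345]ᵀ gives MᵀM·[m, b]ᵀ = Mᵀy.
Δ = 103·4819 − 657² = 64708.
m = (1417·4819 − 657·10345)/64708 = 15929/32354; b = (103·10345 − 657·1417)/64708 = 67283/32354.
At x = 7: ŷ = (15929/32354)·(7) + (67283/32354)·(49) = 243455/2311.

ŷ = 105.346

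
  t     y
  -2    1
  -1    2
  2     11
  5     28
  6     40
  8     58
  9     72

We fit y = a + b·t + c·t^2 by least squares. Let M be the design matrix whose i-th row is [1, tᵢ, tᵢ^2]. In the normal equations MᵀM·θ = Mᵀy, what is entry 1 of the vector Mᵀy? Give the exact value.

Entry 1 ↔ basis 1, so (Mᵀy)_{1} = Σᵢ yᵢ = (1)·(1) + (1)·(2) + (1)·(11) + (1)·(28) + (1)·(40) + (1)·(58) + (1)·(72) = 212.

212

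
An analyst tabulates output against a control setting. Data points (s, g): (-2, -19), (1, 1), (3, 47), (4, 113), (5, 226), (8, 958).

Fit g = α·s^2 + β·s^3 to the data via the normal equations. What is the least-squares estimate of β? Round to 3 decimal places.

β = 1.972

The normal equations are: 5075·α + 37129·β = 69118;  37129·α + 282659·β = 527400.
det = 5075·282659 − 37129² = 55931784.
α = (69118·282659 − 37129·527400)/55931784 = -22504919/27965892; β = (5075·527400 − 37129·69118)/55931784 = 55136389/27965892.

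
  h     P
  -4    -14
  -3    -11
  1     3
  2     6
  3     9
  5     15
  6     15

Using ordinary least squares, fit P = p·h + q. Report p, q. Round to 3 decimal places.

Forming MᵀM = [[100, 10]; [10, 7]] and MᵀP = [296, 23]ᵀ gives MᵀM·[p, q]ᵀ = MᵀP.
Determinant 100·7 − 10² = 600.
p = (296·7 − 10·23)/600 = 307/100; q = (100·23 − 10·296)/600 = -11/10.

p = 3.070, q = -1.100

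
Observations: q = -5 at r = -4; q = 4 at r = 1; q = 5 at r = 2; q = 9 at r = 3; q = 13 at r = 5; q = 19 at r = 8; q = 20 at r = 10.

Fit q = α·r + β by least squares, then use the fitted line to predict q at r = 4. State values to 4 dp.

Normal-equation sums: Σr·r = 219, Σr = 25, Σ1 = 7.
Right-hand side: Σr·q = 478, Σq = 65.
Δ = 219·7 − 25² = 908.
α = (478·7 − 25·65)/908 = 1721/908; β = (219·65 − 25·478)/908 = 2285/908.
At r = 4: q̂ = (1721/908)·(4) + (2285/908)·(1) = 9169/908.

q̂ = 10.0980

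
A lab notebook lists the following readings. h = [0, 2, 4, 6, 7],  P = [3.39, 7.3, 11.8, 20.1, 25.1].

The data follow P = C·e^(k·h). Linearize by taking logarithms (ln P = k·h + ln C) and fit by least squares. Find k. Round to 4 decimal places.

Taking logs, ln P = k·h + ln C, so regress ln P on h.
XᵀX = [[105.0000, 19.0000]; [19.0000, 5]], rhs = [54.4125, 11.9004]ᵀ  (here Σh = 19.0000, Σ(h)² = 105.0000, Σln P = 11.9004, Σh·ln P = 54.4125).
Δ = 105.0000·5 − (19.0000)² = 164.0000; k = (54.4125·5 − 19.0000·11.9004)/164.0000 = 0.28022, ln C = (105.0000·11.9004 − 19.0000·54.4125)/164.0000 = 1.31526.

k = 0.2802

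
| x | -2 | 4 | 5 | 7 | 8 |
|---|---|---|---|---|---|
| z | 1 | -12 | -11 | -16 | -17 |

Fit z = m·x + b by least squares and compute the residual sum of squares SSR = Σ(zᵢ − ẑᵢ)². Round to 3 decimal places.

Setting ∂/∂m … = 0 gives: 158·m + 22·b = -353;  22·m + 5·b = -55.
(Σx·x = 158, Σx = 22, Σ1 = 5, Σx·z = -353, Σz = -55.)
Eliminating b: 5·(row 1) − 22·(row 2) gives 306·m = 5·(-353) − 22·(-55) = -555, so m = -185/102.
Then b = ((-55) − 22·(-185/102))/5 = -154/51.
Residuals: 20/51, -88/51, 37/34, -29/102, 9/17; SSR = 159/34.

SSR = 4.676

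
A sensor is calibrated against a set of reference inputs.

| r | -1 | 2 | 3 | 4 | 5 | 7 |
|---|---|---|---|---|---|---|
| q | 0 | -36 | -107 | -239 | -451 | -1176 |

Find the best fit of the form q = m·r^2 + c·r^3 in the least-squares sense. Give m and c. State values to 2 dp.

Compute the Gram sums: Σr^2·r^2 = 3380, Σr^2·r^3 = 21230, Σr^3·r^3 = 138164.
And Σr^2·q = -73830, Σr^3·q = -478216.
Normal equations: [[3380, 21230]; [21230, 138164]]·[m, c]ᵀ = [-73830, -478216]ᵀ.
Δ = 3380·138164 − 21230² = 16281420.
m = ((-73830)·138164 − 21230·(-478216))/16281420 = -2406122/814071; c = (3380·(-478216) − 21230·(-73830))/16281420 = -2447959/814071.

m = -2.96, c = -3.01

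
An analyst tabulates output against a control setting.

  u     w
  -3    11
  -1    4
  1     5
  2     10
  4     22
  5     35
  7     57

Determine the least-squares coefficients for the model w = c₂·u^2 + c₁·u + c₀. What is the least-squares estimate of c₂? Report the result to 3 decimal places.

AᵀA·[c₂, c₁, c₀]ᵀ = Aᵀw reads: 3381·c₂ + 513·c₁ + 105·c₀ = 4168;  513·c₂ + 105·c₁ + 15·c₀ = 650;  105·c₂ + 15·c₁ + 7·c₀ = 144.
Solving the 3×3 system (Gaussian elimination) gives c₂ = 27980/28371, c₁ = 3193/4053, c₀ = 38679/9457.

c₂ = 0.986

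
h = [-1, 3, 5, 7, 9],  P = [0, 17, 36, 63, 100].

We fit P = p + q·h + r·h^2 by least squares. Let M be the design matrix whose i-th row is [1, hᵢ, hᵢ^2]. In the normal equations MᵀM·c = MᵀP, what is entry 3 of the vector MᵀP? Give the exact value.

Entry 3 ↔ basis h^2, so (MᵀP)_{3} = Σᵢ (h^2)·Pᵢ = (1)·(0) + (9)·(17) + (25)·(36) + (49)·(63) + (81)·(100) = 12240.

12240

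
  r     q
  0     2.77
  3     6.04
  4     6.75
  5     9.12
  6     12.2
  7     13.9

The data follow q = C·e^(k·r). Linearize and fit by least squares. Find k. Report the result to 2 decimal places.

With ln qᵢ as the transformed response and rᵢ as the regressor:
Σr = 25.0000, Σ(r)² = 135.0000, Σln q = 12.0706, Σr·ln q = 57.5176.
Equations: 135.0000·k + 25.0000·ln C = 57.5176;  25.0000·k + 6·ln C = 12.0706.
Solving (det = 185.0000): k = 0.23427, ln C = 1.03562.

k = 0.23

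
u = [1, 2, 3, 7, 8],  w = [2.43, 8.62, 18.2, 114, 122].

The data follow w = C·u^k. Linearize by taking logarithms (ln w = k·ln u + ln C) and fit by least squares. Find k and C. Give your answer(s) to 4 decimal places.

k = 1.9379, C = 2.3212

Taking logs, ln w = k·ln u + ln C, so regress ln w on ln u.
XᵀX = [[9.7980, 5.8171]; [5.8171, 5]], rhs = [23.8865, 15.4836]ᵀ  (here Σln u = 5.8171, Σ(ln u)² = 9.7980, Σln w = 15.4836, Σln u·ln w = 23.8865).
Δ = 9.7980·5 − (5.8171)² = 15.1514; k = (23.8865·5 − 5.8171·15.4836)/15.1514 = 1.93795, ln C = (9.7980·15.4836 − 5.8171·23.8865)/15.1514 = 0.84207, so C = exp(0.84207) = 2.32117.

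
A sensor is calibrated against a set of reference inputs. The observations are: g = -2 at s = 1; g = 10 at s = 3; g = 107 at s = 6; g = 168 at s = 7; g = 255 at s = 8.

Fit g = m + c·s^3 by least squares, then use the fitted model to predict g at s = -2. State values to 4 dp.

ĝ = -6.9163

Forming XᵀX = [[5, 1099]; [1099, 427179]] and Xᵀg = [538, 211564]ᵀ gives XᵀX·[m, c]ᵀ = Xᵀg.
det = 5·427179 − 1099² = 928094.
m = (538·427179 − 1099·211564)/928094 = -1343267/464047; c = (5·211564 − 1099·538)/928094 = 233279/464047.
At s = -2: ĝ = (-1343267/464047)·(1) + (233279/464047)·(-8) = -3209499/464047.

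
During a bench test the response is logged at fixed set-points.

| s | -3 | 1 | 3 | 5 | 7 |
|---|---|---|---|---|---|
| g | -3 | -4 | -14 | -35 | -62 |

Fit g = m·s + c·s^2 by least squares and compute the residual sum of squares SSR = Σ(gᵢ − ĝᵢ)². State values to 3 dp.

Forming MᵀM = [[93, 469]; [469, 3189]] and Mᵀg = [-646, -4070]ᵀ gives MᵀM·[m, c]ᵀ = Mᵀg.
Δ = 93·3189 − 469² = 76616.
m = ((-646)·3189 − 469·(-4070))/76616 = -18908/9577; c = (93·(-4070) − 469·(-646))/76616 = -9442/9577.
Residuals: -477/9577, -9958/9577, 7624/9577, -4605/9577, 1240/9577; SSR = 18822/9577.

SSR = 1.965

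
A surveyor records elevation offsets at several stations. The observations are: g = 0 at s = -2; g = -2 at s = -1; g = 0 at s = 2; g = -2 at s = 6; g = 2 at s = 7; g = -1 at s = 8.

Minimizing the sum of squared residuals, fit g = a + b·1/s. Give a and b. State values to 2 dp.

Sums needed: Σ1 = 6, Σ1/s = -95/168, Σ1/s·1/s = 44137/28224.
And Σg = -3, Σ1/s·g = 307/168.
So AᵀA·[a, b]ᵀ = Aᵀg: [[6, -95/168]; [-95/168, 44137/28224]]·[a, b]ᵀ = [-3, 307/168]ᵀ.
det = 6·(44137/28224) − (-95/168)² = 255797/28224.
a = ((-3)·(44137/28224) − (-95/168)·(307/168))/(255797/28224) = -5434/13463; b = (6·(307/168) − (-95/168)·(-3))/(255797/28224) = 261576/255797.

a = -0.40, b = 1.02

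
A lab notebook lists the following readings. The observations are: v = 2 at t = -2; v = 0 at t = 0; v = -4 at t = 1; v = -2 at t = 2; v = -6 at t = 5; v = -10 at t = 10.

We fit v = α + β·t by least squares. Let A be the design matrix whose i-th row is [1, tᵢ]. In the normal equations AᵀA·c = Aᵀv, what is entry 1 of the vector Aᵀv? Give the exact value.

-20

Entry 1 ↔ basis 1, so (Aᵀv)_{1} = Σᵢ vᵢ = (1)·(2) + (1)·(0) + (1)·(-4) + (1)·(-2) + (1)·(-6) + (1)·(-10) = -20.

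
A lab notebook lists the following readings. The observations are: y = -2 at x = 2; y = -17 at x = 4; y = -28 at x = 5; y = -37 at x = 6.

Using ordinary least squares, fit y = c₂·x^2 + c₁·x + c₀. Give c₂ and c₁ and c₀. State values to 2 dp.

c₂ = -0.48, c₁ = -5.05, c₀ = 10.13

Forming AᵀA = [[2193, 413, 81]; [413, 81, 17]; [81, 17, 4]] and Aᵀy = [-2312, -434, -84]ᵀ gives AᵀA·[c₂, c₁, c₀]ᵀ = Aᵀy.
Solving the 3×3 system (Gaussian elimination) gives c₂ = -21/44, c₁ = -101/20, c₀ = 557/55.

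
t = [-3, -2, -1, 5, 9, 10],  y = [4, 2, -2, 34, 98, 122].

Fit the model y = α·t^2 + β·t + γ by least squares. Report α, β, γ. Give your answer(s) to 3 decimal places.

α = 1.069, β = 1.483, γ = -0.643

Setting ∂/∂α … = 0 gives: 17284·α + 1818·β + 220·γ = 21030;  1818·α + 220·β + 18·γ = 2258;  220·α + 18·β + 6·γ = 258.
Row-reducing yields α = 151611/141835, β = 210347/141835, γ = -91206/141835.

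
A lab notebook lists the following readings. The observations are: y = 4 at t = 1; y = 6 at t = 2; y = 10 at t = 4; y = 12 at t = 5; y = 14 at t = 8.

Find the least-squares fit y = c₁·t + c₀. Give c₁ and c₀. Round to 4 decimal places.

From the data, Σt·t = 110, Σt = 20, Σ1 = 5.
And Σt·y = 228, Σy = 46.
So MᵀM·[c₁, c₀]ᵀ = Mᵀy: [[110, 20]; [20, 5]]·[c₁, c₀]ᵀ = [228, 46]ᵀ.
Eliminating c₀: 5·(row 1) − 20·(row 2) gives 150·c₁ = 5·228 − 20·46 = 220, so c₁ = 22/15.
Then c₀ = (46 − 20·(22/15))/5 = 10/3.

c₁ = 1.4667, c₀ = 3.3333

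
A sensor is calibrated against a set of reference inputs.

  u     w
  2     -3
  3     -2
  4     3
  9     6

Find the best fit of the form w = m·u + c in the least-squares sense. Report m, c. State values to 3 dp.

m = 1.241, c = -4.586

Forming MᵀM = [[110, 18]; [18, 4]] and Mᵀw = [54, 4]ᵀ gives MᵀM·[m, c]ᵀ = Mᵀw.
Eliminating c: 4·(row 1) − 18·(row 2) gives 116·m = 4·54 − 18·4 = 144, so m = 36/29.
Then c = (4 − 18·(36/29))/4 = -133/29.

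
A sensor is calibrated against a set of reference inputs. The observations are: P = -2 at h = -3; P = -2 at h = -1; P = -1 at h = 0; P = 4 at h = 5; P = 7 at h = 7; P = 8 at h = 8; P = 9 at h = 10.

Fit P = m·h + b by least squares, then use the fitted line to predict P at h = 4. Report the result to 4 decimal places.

P̂ = 3.5604

The normal system AᵀA·[m, b]ᵀ = AᵀP is [[248, 26]; [26, 7]]·[m, b]ᵀ = [231, 23]ᵀ.
Eliminating b: 7·(row 1) − 26·(row 2) gives 1060·m = 7·231 − 26·23 = 1019, so m = 1019/1060.
Then b = (23 − 26·(1019/1060))/7 = -151/530.
At h = 4: P̂ = (1019/1060)·(4) + (-151/530)·(1) = 1887/530.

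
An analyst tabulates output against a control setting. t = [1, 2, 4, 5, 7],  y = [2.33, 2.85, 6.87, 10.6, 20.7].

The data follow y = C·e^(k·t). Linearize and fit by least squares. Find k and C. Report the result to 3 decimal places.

k = 0.380, C = 1.490

Let Y = ln y. Fitting Y = k·t + ln C by least squares:
Σt = 19.0000, Σ(t)² = 95.0000, Σln y = 9.2113, Σt·ln y = 43.6644.
Equations: 95.0000·k + 19.0000·ln C = 43.6644;  19.0000·k + 5·ln C = 9.2113.
Solving (det = 114.0000): k = 0.37988, ln C = 0.39872, so C = exp(0.39872) = 1.48992.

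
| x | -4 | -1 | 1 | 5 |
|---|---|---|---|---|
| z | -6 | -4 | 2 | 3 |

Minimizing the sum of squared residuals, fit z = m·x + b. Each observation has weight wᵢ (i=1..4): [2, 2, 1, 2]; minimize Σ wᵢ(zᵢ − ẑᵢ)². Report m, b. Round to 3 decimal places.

Normal-equation sums: Σwᵢ·x·x = 85, Σwᵢ·x = 1, Σwᵢ·1 = 7.
Right-hand side: Σwᵢ·x·z = 88, Σwᵢ·z = -12.
So AᵀWA·[m, b]ᵀ = AᵀWz: [[85, 1]; [1, 7]]·[m, b]ᵀ = [88, -12]ᵀ.
Determinant 85·7 − 1² = 594.
m = (88·7 − 1·(-12))/594 = 314/297; b = (85·(-12) − 1·88)/594 = -554/297.

m = 1.057, b = -1.865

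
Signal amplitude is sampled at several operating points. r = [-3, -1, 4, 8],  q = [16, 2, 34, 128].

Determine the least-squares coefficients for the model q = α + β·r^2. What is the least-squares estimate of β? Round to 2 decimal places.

β = 2.01

Normal-equation sums: Σ1 = 4, Σr^2 = 90, Σr^2·r^2 = 4434.
And Σq = 180, Σr^2·q = 8882.
Normal equations: [[4, 90]; [90, 4434]]·[α, β]ᵀ = [180, 8882]ᵀ.
det = 4·4434 − 90² = 9636.
α = (180·4434 − 90·8882)/9636 = -105/803; β = (4·8882 − 90·180)/9636 = 4832/2409.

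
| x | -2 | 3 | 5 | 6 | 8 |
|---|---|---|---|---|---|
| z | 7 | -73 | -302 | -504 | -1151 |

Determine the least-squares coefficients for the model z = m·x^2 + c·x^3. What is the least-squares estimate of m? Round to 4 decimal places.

Normal-equation sums: Σx^2·x^2 = 6114, Σx^2·x^3 = 43880, Σx^3·x^3 = 325218.
And Σx^2·z = -99987, Σx^3·z = -737953.
So MᵀM·[m, c]ᵀ = Mᵀz: [[6114, 43880]; [43880, 325218]]·[m, c]ᵀ = [-99987, -737953]ᵀ.
det = 6114·325218 − 43880² = 62928452.
m = ((-99987)·325218 − 43880·(-737953))/62928452 = -68097263/31464226; c = (6114·(-737953) − 43880·(-99987))/62928452 = -62207541/31464226.

m = -2.1643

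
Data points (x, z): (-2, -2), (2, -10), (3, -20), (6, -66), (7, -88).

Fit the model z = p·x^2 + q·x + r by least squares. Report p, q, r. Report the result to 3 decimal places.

Compute the Gram sums: Σx^2·x^2 = 3810, Σx^2·x = 586, Σx^2 = 102, Σx·x = 102, Σx = 16, Σ1 = 5.
Right-hand side: Σx^2·z = -6916, Σx·z = -1088, Σz = -186.
Normal equations: [[3810, 586, 102]; [586, 102, 16]; [102, 16, 5]]·[p, q, r]ᵀ = [-6916, -1088, -186]ᵀ.
Inverting the 3×3 Gram matrix, [p, q, r]ᵀ = [-9577/6391, -1187/581, -592/6391]ᵀ.

p = -1.499, q = -2.043, r = -0.093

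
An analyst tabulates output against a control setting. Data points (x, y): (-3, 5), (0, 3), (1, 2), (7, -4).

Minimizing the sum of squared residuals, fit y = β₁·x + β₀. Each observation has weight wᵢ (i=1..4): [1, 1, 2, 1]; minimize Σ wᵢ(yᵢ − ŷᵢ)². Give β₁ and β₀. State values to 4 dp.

β₁ = -0.9205, β₀ = 2.7045

Entries of MᵀWM: Σwᵢ·x·x = 60, Σwᵢ·x = 6, Σwᵢ·1 = 5.
For MᵀWy: Σwᵢ·x·y = -39, Σwᵢ·y = 8.
Eliminating β₀: 5·(row 1) − 6·(row 2) gives 264·β₁ = 5·(-39) − 6·8 = -243, so β₁ = -81/88.
Then β₀ = (8 − 6·(-81/88))/5 = 119/44.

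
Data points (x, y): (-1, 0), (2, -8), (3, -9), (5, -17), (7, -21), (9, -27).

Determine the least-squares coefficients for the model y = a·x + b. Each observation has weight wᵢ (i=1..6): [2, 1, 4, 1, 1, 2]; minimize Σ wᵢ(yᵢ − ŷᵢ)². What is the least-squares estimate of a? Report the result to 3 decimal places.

a = -2.743

From the data, Σwᵢ·x·x = 278, Σwᵢ·x = 42, Σwᵢ·1 = 11.
And Σwᵢ·x·y = -842, Σwᵢ·y = -136.
Eliminating b: 11·(row 1) − 42·(row 2) gives 1294·a = 11·(-842) − 42·(-136) = -3550, so a = -1775/647.
Then b = ((-136) − 42·(-1775/647))/11 = -1222/647.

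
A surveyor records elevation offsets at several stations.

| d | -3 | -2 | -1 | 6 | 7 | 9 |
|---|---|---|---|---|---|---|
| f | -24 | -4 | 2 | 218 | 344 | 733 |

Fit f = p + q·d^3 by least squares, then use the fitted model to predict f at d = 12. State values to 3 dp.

f̂ = 1730.930

With design matrix M, MᵀM = [[6, 1252]; [1252, 696540]] and Mᵀf = [1269, 700115]ᵀ.
Eliminating q: 696540·(row 1) − 1252·(row 2) gives 2611736·p = 696540·1269 − 1252·700115 = 7365280, so p = 920660/326467.
Then q = (700115 − 1252·(920660/326467))/696540 = 1305951/1305868.
At d = 12: f̂ = (920660/326467)·(1) + (1305951/1305868)·(1728) = 565091492/326467.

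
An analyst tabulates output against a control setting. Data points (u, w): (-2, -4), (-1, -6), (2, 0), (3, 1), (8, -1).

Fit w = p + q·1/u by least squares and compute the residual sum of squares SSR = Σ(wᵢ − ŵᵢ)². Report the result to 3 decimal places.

Sums needed: Σ1 = 5, Σ1/u = -13/24, Σ1/u·1/u = 937/576.
Moment sums: Σw = -10, Σ1/u·w = 197/24.
So MᵀM·[p, q]ᵀ = Mᵀw: [[5, -13/24]; [-13/24, 937/576]]·[p, q]ᵀ = [-10, 197/24]ᵀ.
Determinant 5·(937/576) − (-13/24)² = 1129/144.
p = ((-10)·(937/576) − (-13/24)·(197/24))/(1129/144) = -6809/4516; q = (5·(197/24) − (-13/24)·(-10))/(1129/144) = 5130/1129.
Residuals: -995/4516, 233/4516, -3451/4516, 4485/4516, -68/1129; SSR = 7339/4516.

SSR = 1.625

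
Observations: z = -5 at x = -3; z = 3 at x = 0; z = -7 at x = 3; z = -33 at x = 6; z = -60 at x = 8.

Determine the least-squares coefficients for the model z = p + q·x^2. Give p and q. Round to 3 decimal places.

p = 2.856, q = -0.985

The normal system AᵀA·[p, q]ᵀ = Aᵀz is [[5, 118]; [118, 5554]]·[p, q]ᵀ = [-102, -5136]ᵀ.
det = 5·5554 − 118² = 13846.
p = ((-102)·5554 − 118·(-5136))/13846 = 19770/6923; q = (5·(-5136) − 118·(-102))/13846 = -6822/6923.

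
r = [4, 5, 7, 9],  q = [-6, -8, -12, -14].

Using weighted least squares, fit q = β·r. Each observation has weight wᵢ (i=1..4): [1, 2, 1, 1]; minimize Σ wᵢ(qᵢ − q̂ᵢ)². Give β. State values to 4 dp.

β = -1.6020

AᵀWA·[β]ᵀ = AᵀWq reads: 196·β = -314.
(Σwᵢ·r·r = 196, Σwᵢ·r·q = -314.)
β = (-314)/196 = -1.60204.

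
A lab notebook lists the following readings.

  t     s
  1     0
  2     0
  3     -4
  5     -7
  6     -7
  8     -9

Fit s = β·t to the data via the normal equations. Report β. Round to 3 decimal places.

Sums needed: Σt·t = 139.
And Σt·s = -161.
Normal equations: [[139]]·[β]ᵀ = [-161]ᵀ.
Hence β = -161 / 139 ≈ -1.15827.

β = -1.158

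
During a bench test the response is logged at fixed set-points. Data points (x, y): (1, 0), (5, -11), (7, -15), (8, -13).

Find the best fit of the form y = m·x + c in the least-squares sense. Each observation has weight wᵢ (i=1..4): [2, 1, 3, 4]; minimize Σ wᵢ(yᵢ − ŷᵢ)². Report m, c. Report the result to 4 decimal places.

m = -1.9714, c = 1.0286

Forming AᵀWA = [[430, 60]; [60, 10]] and AᵀWy = [-786, -108]ᵀ gives AᵀWA·[m, c]ᵀ = AᵀWy.
Eliminating c: 10·(row 1) − 60·(row 2) gives 700·m = 10·(-786) − 60·(-108) = -1380, so m = -69/35.
Then c = ((-108) − 60·(-69/35))/10 = 36/35.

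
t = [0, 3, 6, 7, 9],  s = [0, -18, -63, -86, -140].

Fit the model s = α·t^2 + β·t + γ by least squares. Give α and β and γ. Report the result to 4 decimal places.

Sums needed: Σt^2·t^2 = 10339, Σt^2·t = 1315, Σt^2 = 175, Σt·t = 175, Σt = 25, Σ1 = 5.
Moment sums: Σt^2·s = -17984, Σt·s = -2294, Σs = -307.
So MᵀM·[α, β, γ]ᵀ = Mᵀs: [[10339, 1315, 175]; [1315, 175, 25]; [175, 25, 5]]·[α, β, γ]ᵀ = [-17984, -2294, -307]ᵀ.
Solving the 3×3 system (Gaussian elimination) gives α = -311/190, β = -737/950, γ = -22/95.

α = -1.6368, β = -0.7758, γ = -0.2316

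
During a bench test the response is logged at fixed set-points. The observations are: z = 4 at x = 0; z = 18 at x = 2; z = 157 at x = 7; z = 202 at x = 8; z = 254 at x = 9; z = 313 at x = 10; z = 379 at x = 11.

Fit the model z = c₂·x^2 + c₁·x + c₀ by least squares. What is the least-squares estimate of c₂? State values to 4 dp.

c₂ = 3.0690

Entries of MᵀM: Σx^2·x^2 = 37715, Σx^2·x = 3923, Σx^2 = 419, Σx·x = 419, Σx = 47, Σ1 = 7.
Right-hand side: Σx^2·z = 118426, Σx·z = 12336, Σz = 1327.
MᵀM·[c₂, c₁, c₀]ᵀ = Mᵀz becomes [[37715, 3923, 419]; [3923, 419, 47]; [419, 47, 7]]·[c₂, c₁, c₀]ᵀ = [118426, 12336, 1327]ᵀ.
Solving the 3×3 system (Gaussian elimination) gives c₂ = 404629/131844, c₁ = 26045/131844, c₀ = 99841/21974.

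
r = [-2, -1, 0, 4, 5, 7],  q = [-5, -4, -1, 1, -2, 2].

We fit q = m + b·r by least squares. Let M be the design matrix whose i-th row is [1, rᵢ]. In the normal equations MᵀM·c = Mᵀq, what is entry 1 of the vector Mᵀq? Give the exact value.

Entry 1 ↔ basis 1, so (Mᵀq)_{1} = Σᵢ qᵢ = (1)·(-5) + (1)·(-4) + (1)·(-1) + (1)·(1) + (1)·(-2) + (1)·(2) = -9.

-9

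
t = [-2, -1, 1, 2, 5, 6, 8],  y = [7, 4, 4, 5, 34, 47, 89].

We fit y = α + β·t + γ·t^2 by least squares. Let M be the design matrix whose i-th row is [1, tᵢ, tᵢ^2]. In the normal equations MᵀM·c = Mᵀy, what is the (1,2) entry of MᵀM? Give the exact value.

19

Row 1 ↔ basis 1, column 2 ↔ basis t, so (MᵀM)_{1,2} = Σᵢ t = (1)·(-2) + (1)·(-1) + (1)·(1) + (1)·(2) + (1)·(5) + (1)·(6) + (1)·(8) = 19.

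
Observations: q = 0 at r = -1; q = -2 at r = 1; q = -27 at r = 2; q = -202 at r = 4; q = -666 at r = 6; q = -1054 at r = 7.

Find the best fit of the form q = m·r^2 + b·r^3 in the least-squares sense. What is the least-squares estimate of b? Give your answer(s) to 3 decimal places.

From the data, Σr^2·r^2 = 3971, Σr^2·r^3 = 25639, Σr^3·r^3 = 168467.
For Xᵀq: Σr^2·q = -78964, Σr^3·q = -518524.
XᵀX·[m, b]ᵀ = Xᵀq becomes [[3971, 25639]; [25639, 168467]]·[m, b]ᵀ = [-78964, -518524]ᵀ.
det = 3971·168467 − 25639² = 11624136.
m = ((-78964)·168467 − 25639·(-518524))/11624136 = -1048919/1453017; b = (3971·(-518524) − 25639·(-78964))/11624136 = -4312601/1453017.

b = -2.968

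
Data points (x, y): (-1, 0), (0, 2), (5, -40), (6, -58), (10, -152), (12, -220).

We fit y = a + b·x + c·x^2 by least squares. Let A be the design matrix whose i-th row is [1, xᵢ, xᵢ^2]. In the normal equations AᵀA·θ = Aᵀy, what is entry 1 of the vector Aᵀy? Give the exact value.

-468

Entry 1 ↔ basis 1, so (Aᵀy)_{1} = Σᵢ yᵢ = (1)·(0) + (1)·(2) + (1)·(-40) + (1)·(-58) + (1)·(-152) + (1)·(-220) = -468.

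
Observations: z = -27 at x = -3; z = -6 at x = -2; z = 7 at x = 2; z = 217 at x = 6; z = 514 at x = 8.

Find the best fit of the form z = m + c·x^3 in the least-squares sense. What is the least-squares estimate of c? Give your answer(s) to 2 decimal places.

Setting ∂/∂m … = 0 gives: 5·m + 701·c = 705;  701·m + 309657·c = 310873.
Eliminating c: 309657·(row 1) − 701·(row 2) gives 1056884·m = 309657·705 − 701·310873 = 386212, so m = 96553/264221.
Then c = (310873 − 701·(96553/264221))/309657 = 265040/264221.

c = 1.00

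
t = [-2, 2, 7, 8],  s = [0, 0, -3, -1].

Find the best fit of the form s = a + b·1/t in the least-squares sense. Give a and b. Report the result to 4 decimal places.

Normal-equation sums: Σ1 = 4, Σ1/t = 15/56, Σ1/t·1/t = 1681/3136.
For Aᵀs: Σs = -4, Σ1/t·s = -31/56.
So AᵀA·[a, b]ᵀ = Aᵀs: [[4, 15/56]; [15/56, 1681/3136]]·[a, b]ᵀ = [-4, -31/56]ᵀ.
Eliminating b: (1681/3136)·(row 1) − (15/56)·(row 2) gives (6499/3136)·a = (1681/3136)·(-4) − (15/56)·(-31/56) = -6259/3136, so a = -6259/6499.
Then b = ((-31/56) − (15/56)·(-6259/6499))/(1681/3136) = -3584/6499.

a = -0.9631, b = -0.5515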